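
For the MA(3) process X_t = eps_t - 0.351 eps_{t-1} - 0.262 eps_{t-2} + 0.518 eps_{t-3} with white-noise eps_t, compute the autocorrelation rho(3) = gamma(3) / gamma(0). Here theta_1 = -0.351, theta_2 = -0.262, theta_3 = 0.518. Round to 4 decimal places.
\rho(3) = 0.3548

For an MA(q) process with theta_0 = 1, the autocovariance is
  gamma(k) = sigma^2 * sum_{i=0..q-k} theta_i * theta_{i+k},
and rho(k) = gamma(k) / gamma(0). Sigma^2 cancels.
  numerator   = (1)*(0.518) = 0.518.
  denominator = (1)^2 + (-0.351)^2 + (-0.262)^2 + (0.518)^2 = 1.460169.
  rho(3) = 0.518 / 1.460169 = 0.3548.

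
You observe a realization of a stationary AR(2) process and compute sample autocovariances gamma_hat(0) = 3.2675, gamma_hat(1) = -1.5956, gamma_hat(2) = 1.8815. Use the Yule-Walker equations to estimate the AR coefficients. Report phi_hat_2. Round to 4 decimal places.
\hat\phi_{2} = 0.4430

The Yule-Walker equations for an AR(p) process read, in matrix form,
  Gamma_p phi = r_p,   with   (Gamma_p)_{ij} = gamma(|i - j|),
                       (r_p)_i = gamma(i),   i,j = 1..p.
Substitute the sample gammas (Toeplitz matrix and right-hand side of size 2):
  Gamma_p = [[3.2675, -1.5956], [-1.5956, 3.2675]]
  r_p     = [-1.5956, 1.8815]
Written out:
  3.2675 phi_1 - 1.5956 phi_2 = -1.5956
  -1.5956 phi_1 + 3.2675 phi_2 = 1.8815
Solve by Cramer's rule:
  det = gamma(0)^2 - gamma(1)^2 = (3.2675)^2 - (-1.5956)^2 = 10.67655625 - 2.54593936 = 8.13061689
  phi_hat_1 = [gamma(1) gamma(0) - gamma(1) gamma(2)] / det = [(-1.5956)(3.2675) - (-1.5956)(1.8815)] / 8.13061689 = -2.2115016 / 8.13061689 = -0.272
  phi_hat_2 = [gamma(0) gamma(2) - gamma(1)^2] / det = [(3.2675)(1.8815) - (-1.5956)^2] / 8.13061689 = 3.60186189 / 8.13061689 = 0.443
So phi_hat = [-0.2720, 0.4430].
Therefore phi_hat_2 = 0.4430.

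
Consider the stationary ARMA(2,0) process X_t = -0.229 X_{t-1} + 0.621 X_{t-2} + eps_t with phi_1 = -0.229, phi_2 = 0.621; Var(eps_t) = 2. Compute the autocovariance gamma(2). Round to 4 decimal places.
\gamma(2) = 3.8935

Multiply the model equation by X_{t-k} and take expectations. With theta_0 = psi_0 = 1 and psi_j the MA(infinity) weights, this gives
  gamma(k) - sum_i phi_i gamma(k-i) = c_k,
  c_k = sigma^2 * sum_{j=k..q} theta_j psi_{j-k}   (c_k = 0 for k > q),
using gamma(-m) = gamma(m).
Pure AR (q = 0): c_0 = sigma^2 = 2, c_k = 0 for k >= 1.
Equations for k = 0, 1, 2 (AR order 2, c_2 = 0):
  (E0) gamma(0) = phi_1 gamma(1) + phi_2 gamma(2) + c_0
  (E1) gamma(1) = phi_1 gamma(0) + phi_2 gamma(1) + c_1
  (E2) gamma(2) = phi_1 gamma(1) + phi_2 gamma(0)
From (E1): gamma(1) = A gamma(0) + B with
  A = phi_1 / (1 - phi_2) = -0.229 / 0.379 = -0.604222,   B = c_1 / (1 - phi_2) = 0 / 0.379 = 0.
Insert (E2) into (E0): gamma(0) (1 - phi_2^2) = phi_1 (1 + phi_2) gamma(1) + c_0.
  phi_1 (1 + phi_2) = (-0.229)(1.621) = -0.371209,   1 - phi_2^2 = 0.614359.
Replace gamma(1) by A gamma(0) + B and collect gamma(0):
  gamma(0) [0.614359 - (-0.371209)(-0.604222)] = c_0 = 2
  gamma(0) * 0.390066 = 2
  gamma(0) = 2 / 0.390066 = 5.127331.
  gamma(1) = A gamma(0) = (-0.604222)(5.127331) = -3.098044.
  gamma(2) = phi_1 gamma(1) + phi_2 gamma(0) = (-0.229)(-3.098044) + (0.621)(5.127331) = 3.893525.
Therefore gamma(2) = 3.8935 (to 4 decimal places).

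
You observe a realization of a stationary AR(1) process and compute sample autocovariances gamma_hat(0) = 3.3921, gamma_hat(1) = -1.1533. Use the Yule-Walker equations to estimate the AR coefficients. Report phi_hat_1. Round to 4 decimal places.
\hat\phi_{1} = -0.3400

The Yule-Walker equations for an AR(p) process read, in matrix form,
  Gamma_p phi = r_p,   with   (Gamma_p)_{ij} = gamma(|i - j|),
                       (r_p)_i = gamma(i),   i,j = 1..p.
Substitute the sample gammas (Toeplitz matrix and right-hand side of size 1):
  Gamma_p = [[3.3921]]
  r_p     = [-1.1533]
With p = 1 this is the single equation gamma(0) phi_1 = gamma(1):
  phi_hat_1 = gamma(1) / gamma(0) = -1.1533 / 3.3921 = -0.3400.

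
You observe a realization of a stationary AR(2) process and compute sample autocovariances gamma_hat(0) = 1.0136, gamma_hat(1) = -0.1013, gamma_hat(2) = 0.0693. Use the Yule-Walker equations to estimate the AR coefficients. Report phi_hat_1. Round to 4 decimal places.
\hat\phi_{1} = -0.0940

The Yule-Walker equations for an AR(p) process read, in matrix form,
  Gamma_p phi = r_p,   with   (Gamma_p)_{ij} = gamma(|i - j|),
                       (r_p)_i = gamma(i),   i,j = 1..p.
Substitute the sample gammas (Toeplitz matrix and right-hand side of size 2):
  Gamma_p = [[1.0136, -0.1013], [-0.1013, 1.0136]]
  r_p     = [-0.1013, 0.0693]
Written out:
  1.0136 phi_1 - 0.1013 phi_2 = -0.1013
  -0.1013 phi_1 + 1.0136 phi_2 = 0.0693
Solve by Cramer's rule:
  det = gamma(0)^2 - gamma(1)^2 = (1.0136)^2 - (-0.1013)^2 = 1.02738496 - 0.01026169 = 1.01712327
  phi_hat_1 = [gamma(1) gamma(0) - gamma(1) gamma(2)] / det = [(-0.1013)(1.0136) - (-0.1013)(0.0693)] / 1.01712327 = -0.09565759 / 1.01712327 = -0.094
  phi_hat_2 = [gamma(0) gamma(2) - gamma(1)^2] / det = [(1.0136)(0.0693) - (-0.1013)^2] / 1.01712327 = 0.05998079 / 1.01712327 = 0.059
So phi_hat = [-0.0940, 0.0590].
Therefore phi_hat_1 = -0.0940.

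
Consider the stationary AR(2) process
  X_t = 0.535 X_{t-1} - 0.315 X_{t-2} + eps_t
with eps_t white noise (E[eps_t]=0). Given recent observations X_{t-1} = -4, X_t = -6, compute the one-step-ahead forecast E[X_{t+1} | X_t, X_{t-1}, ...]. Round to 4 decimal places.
E[X_{t+1} \mid \mathcal F_t] = -1.9500

For an AR(p) model X_t = c + sum_i phi_i X_{t-i} + eps_t, the
one-step-ahead conditional mean is
  E[X_{t+1} | X_t, ...] = c + sum_i phi_i X_{t+1-i}.
Substitute known values:
  E[X_{t+1} | ...] = (0.535) * (-6) + (-0.315) * (-4)
                   = -1.9500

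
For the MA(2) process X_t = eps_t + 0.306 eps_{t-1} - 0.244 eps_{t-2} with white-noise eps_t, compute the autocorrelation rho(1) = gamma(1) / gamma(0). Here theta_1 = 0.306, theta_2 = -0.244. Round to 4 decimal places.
\rho(1) = 0.2006

For an MA(q) process with theta_0 = 1, the autocovariance is
  gamma(k) = sigma^2 * sum_{i=0..q-k} theta_i * theta_{i+k},
and rho(k) = gamma(k) / gamma(0). Sigma^2 cancels.
  numerator   = (1)*(0.306) + (0.306)*(-0.244) = 0.231336.
  denominator = (1)^2 + (0.306)^2 + (-0.244)^2 = 1.153172.
  rho(1) = 0.231336 / 1.153172 = 0.2006.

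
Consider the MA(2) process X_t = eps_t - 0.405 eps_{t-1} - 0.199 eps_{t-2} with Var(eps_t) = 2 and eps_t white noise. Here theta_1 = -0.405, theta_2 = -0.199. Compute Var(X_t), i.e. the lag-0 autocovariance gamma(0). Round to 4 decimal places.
\gamma(0) = 2.4073

For an MA(q) process X_t = eps_t + sum_i theta_i eps_{t-i} with
Var(eps_t) = sigma^2, the variance is
  gamma(0) = sigma^2 * (1 + sum_i theta_i^2).
  sum_i theta_i^2 = (-0.405)^2 + (-0.199)^2 = 0.164025 + 0.039601 = 0.203626.
  gamma(0) = 2 * (1 + 0.203626) = 2 * 1.203626 = 2.407252, which rounds to 2.4073.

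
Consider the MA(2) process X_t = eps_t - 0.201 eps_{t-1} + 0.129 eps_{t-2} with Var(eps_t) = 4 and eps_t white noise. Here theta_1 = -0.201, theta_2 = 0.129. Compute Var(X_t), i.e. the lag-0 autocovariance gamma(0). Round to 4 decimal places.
\gamma(0) = 4.2282

For an MA(q) process X_t = eps_t + sum_i theta_i eps_{t-i} with
Var(eps_t) = sigma^2, the variance is
  gamma(0) = sigma^2 * (1 + sum_i theta_i^2).
  sum_i theta_i^2 = (-0.201)^2 + (0.129)^2 = 0.040401 + 0.016641 = 0.057042.
  gamma(0) = 4 * (1 + 0.057042) = 4 * 1.057042 = 4.228168, which rounds to 4.2282.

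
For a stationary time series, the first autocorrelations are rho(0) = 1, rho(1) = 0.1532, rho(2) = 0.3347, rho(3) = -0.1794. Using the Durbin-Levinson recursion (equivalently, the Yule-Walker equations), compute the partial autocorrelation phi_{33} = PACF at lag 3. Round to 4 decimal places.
\phi_{33} = -0.3000

The PACF at lag k is phi_{kk}, the last component of the solution
to the Yule-Walker system G_k phi = r_k where
  (G_k)_{ij} = rho(|i - j|), (r_k)_i = rho(i), i,j = 1..k.
Equivalently, Durbin-Levinson gives phi_{kk} iteratively:
  phi_{11} = rho(1)
  phi_{kk} = [rho(k) - sum_{j=1..k-1} phi_{k-1,j} rho(k-j)]
            / [1 - sum_{j=1..k-1} phi_{k-1,j} rho(j)],
  phi_{k,j} = phi_{k-1,j} - phi_{kk} phi_{k-1,k-j},  j = 1..k-1.
Step k = 1:
  phi_11 = rho(1) = 0.1532.
Step k = 2:
  phi_22 = [rho(2) - phi_11 rho(1)] / [1 - phi_11 rho(1)] = [0.3347 - (0.1532)(0.1532)] / [1 - (0.1532)(0.1532)]
         = 0.31122976 / 0.97652976 = 0.31871.
  Update: phi_21 = phi_11 - phi_22 phi_11 = 0.1532 - (0.31871)(0.1532) = 0.104374.
Step k = 3:
  phi_33 = [rho(3) - phi_21 rho(2) - phi_22 rho(1)] / [1 - phi_21 rho(1) - phi_22 rho(2)]
    numerator   = -0.1794 - (0.104374)(0.3347) - (0.31871)(0.1532) = -0.26316022
    denominator = 1 - (0.104374)(0.1532) - (0.31871)(0.3347) = 0.87733774
  phi_33 = -0.26316022 / 0.87733774 = -0.3.
Therefore phi_{33} = -0.3000.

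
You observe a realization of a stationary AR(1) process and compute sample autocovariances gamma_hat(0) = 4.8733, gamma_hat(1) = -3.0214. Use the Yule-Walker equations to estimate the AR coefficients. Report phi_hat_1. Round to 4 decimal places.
\hat\phi_{1} = -0.6200

The Yule-Walker equations for an AR(p) process read, in matrix form,
  Gamma_p phi = r_p,   with   (Gamma_p)_{ij} = gamma(|i - j|),
                       (r_p)_i = gamma(i),   i,j = 1..p.
Substitute the sample gammas (Toeplitz matrix and right-hand side of size 1):
  Gamma_p = [[4.8733]]
  r_p     = [-3.0214]
With p = 1 this is the single equation gamma(0) phi_1 = gamma(1):
  phi_hat_1 = gamma(1) / gamma(0) = -3.0214 / 4.8733 = -0.6200.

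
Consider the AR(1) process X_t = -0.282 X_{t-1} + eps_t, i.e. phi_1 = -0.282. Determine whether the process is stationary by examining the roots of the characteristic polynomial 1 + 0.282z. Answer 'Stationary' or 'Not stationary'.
\text{Stationary}

The AR(p) characteristic polynomial is P(z) = 1 + 0.282z.
Stationarity requires all roots to lie outside the unit circle, i.e. |z| > 1 for every root.
This is linear in z: 1 + (0.282) z = 0  =>  z = -1/(0.282) = -3.546099,  |z| = 3.546099.
Moduli of all roots: 3.5461.
All moduli strictly greater than 1? Yes.
Verdict: Stationary.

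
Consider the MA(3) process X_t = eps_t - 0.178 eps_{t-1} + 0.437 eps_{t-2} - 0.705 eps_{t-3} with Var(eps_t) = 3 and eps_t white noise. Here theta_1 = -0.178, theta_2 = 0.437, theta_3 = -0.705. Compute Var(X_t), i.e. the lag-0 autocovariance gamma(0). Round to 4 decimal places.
\gamma(0) = 5.1590

For an MA(q) process X_t = eps_t + sum_i theta_i eps_{t-i} with
Var(eps_t) = sigma^2, the variance is
  gamma(0) = sigma^2 * (1 + sum_i theta_i^2).
  sum_i theta_i^2 = (-0.178)^2 + (0.437)^2 + (-0.705)^2 = 0.031684 + 0.190969 + 0.497025 = 0.719678.
  gamma(0) = 3 * (1 + 0.719678) = 3 * 1.719678 = 5.159034, which rounds to 5.1590.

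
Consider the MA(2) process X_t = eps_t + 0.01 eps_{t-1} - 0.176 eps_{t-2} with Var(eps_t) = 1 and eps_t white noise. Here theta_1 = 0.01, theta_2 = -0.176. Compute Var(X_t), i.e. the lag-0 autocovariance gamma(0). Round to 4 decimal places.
\gamma(0) = 1.0311

For an MA(q) process X_t = eps_t + sum_i theta_i eps_{t-i} with
Var(eps_t) = sigma^2, the variance is
  gamma(0) = sigma^2 * (1 + sum_i theta_i^2).
  sum_i theta_i^2 = (0.01)^2 + (-0.176)^2 = 0.0001 + 0.030976 = 0.031076.
  gamma(0) = 1 * (1 + 0.031076) = 1 * 1.031076 = 1.031076, which rounds to 1.0311.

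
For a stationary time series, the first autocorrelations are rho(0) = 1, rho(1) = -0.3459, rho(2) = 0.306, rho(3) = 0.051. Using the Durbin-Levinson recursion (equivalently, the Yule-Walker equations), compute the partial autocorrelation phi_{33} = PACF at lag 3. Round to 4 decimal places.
\phi_{33} = 0.2469

The PACF at lag k is phi_{kk}, the last component of the solution
to the Yule-Walker system G_k phi = r_k where
  (G_k)_{ij} = rho(|i - j|), (r_k)_i = rho(i), i,j = 1..k.
Equivalently, Durbin-Levinson gives phi_{kk} iteratively:
  phi_{11} = rho(1)
  phi_{kk} = [rho(k) - sum_{j=1..k-1} phi_{k-1,j} rho(k-j)]
            / [1 - sum_{j=1..k-1} phi_{k-1,j} rho(j)],
  phi_{k,j} = phi_{k-1,j} - phi_{kk} phi_{k-1,k-j},  j = 1..k-1.
Step k = 1:
  phi_11 = rho(1) = -0.3459.
Step k = 2:
  phi_22 = [rho(2) - phi_11 rho(1)] / [1 - phi_11 rho(1)] = [0.306 - (-0.3459)(-0.3459)] / [1 - (-0.3459)(-0.3459)]
         = 0.18635319 / 0.88035319 = 0.21168.
  Update: phi_21 = phi_11 - phi_22 phi_11 = -0.3459 - (0.21168)(-0.3459) = -0.27268.
Step k = 3:
  phi_33 = [rho(3) - phi_21 rho(2) - phi_22 rho(1)] / [1 - phi_21 rho(1) - phi_22 rho(2)]
    numerator   = 0.051 - (-0.27268)(0.306) - (0.21168)(-0.3459) = 0.20766017
    denominator = 1 - (-0.27268)(-0.3459) - (0.21168)(0.306) = 0.84090594
  phi_33 = 0.20766017 / 0.84090594 = 0.2469.
Therefore phi_{33} = 0.2469.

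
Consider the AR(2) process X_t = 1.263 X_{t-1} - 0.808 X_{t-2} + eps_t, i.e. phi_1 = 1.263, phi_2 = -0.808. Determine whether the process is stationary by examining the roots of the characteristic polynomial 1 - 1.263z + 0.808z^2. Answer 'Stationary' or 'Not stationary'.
\text{Stationary}

The AR(p) characteristic polynomial is P(z) = 1 - 1.263z + 0.808z^2.
Stationarity requires all roots to lie outside the unit circle, i.e. |z| > 1 for every root.
Set 1 + (-1.263) z + (0.808) z^2 = 0, i.e. a z^2 + b z + c = 0 with a = 0.808, b = -1.263, c = 1.
Discriminant D = b^2 - 4ac = (-1.263)^2 - 4*(0.808)*1 = 1.595169 - (3.232) = -1.636831.
D < 0, so the roots are the complex-conjugate pair z = (-b +/- i sqrt(-D)) / (2a) = 0.7816 +/- 0.7917i.
For a conjugate pair |z|^2 = z * conj(z) = (product of roots) = c/a = 1/(0.808) = 1.237624, so |z| = sqrt(1.237624) = 1.1125 for both roots.
Moduli of all roots: 1.1125, 1.1125.
All moduli strictly greater than 1? Yes.
Verdict: Stationary.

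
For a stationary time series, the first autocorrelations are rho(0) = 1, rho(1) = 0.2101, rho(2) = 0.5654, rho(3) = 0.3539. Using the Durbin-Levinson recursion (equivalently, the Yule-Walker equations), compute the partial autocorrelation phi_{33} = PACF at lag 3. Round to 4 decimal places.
\phi_{33} = 0.2759

The PACF at lag k is phi_{kk}, the last component of the solution
to the Yule-Walker system G_k phi = r_k where
  (G_k)_{ij} = rho(|i - j|), (r_k)_i = rho(i), i,j = 1..k.
Equivalently, Durbin-Levinson gives phi_{kk} iteratively:
  phi_{11} = rho(1)
  phi_{kk} = [rho(k) - sum_{j=1..k-1} phi_{k-1,j} rho(k-j)]
            / [1 - sum_{j=1..k-1} phi_{k-1,j} rho(j)],
  phi_{k,j} = phi_{k-1,j} - phi_{kk} phi_{k-1,k-j},  j = 1..k-1.
Step k = 1:
  phi_11 = rho(1) = 0.2101.
Step k = 2:
  phi_22 = [rho(2) - phi_11 rho(1)] / [1 - phi_11 rho(1)] = [0.5654 - (0.2101)(0.2101)] / [1 - (0.2101)(0.2101)]
         = 0.52125799 / 0.95585799 = 0.54533.
  Update: phi_21 = phi_11 - phi_22 phi_11 = 0.2101 - (0.54533)(0.2101) = 0.095526.
Step k = 3:
  phi_33 = [rho(3) - phi_21 rho(2) - phi_22 rho(1)] / [1 - phi_21 rho(1) - phi_22 rho(2)]
    numerator   = 0.3539 - (0.095526)(0.5654) - (0.54533)(0.2101) = 0.18531568
    denominator = 1 - (0.095526)(0.2101) - (0.54533)(0.5654) = 0.6716004
  phi_33 = 0.18531568 / 0.6716004 = 0.2759.
Therefore phi_{33} = 0.2759.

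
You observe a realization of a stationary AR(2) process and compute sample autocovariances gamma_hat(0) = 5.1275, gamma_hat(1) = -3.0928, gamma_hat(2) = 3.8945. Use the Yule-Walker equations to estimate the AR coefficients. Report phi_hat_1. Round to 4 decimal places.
\hat\phi_{1} = -0.2280

The Yule-Walker equations for an AR(p) process read, in matrix form,
  Gamma_p phi = r_p,   with   (Gamma_p)_{ij} = gamma(|i - j|),
                       (r_p)_i = gamma(i),   i,j = 1..p.
Substitute the sample gammas (Toeplitz matrix and right-hand side of size 2):
  Gamma_p = [[5.1275, -3.0928], [-3.0928, 5.1275]]
  r_p     = [-3.0928, 3.8945]
Written out:
  5.1275 phi_1 - 3.0928 phi_2 = -3.0928
  -3.0928 phi_1 + 5.1275 phi_2 = 3.8945
Solve by Cramer's rule:
  det = gamma(0)^2 - gamma(1)^2 = (5.1275)^2 - (-3.0928)^2 = 26.29125625 - 9.56541184 = 16.72584441
  phi_hat_1 = [gamma(1) gamma(0) - gamma(1) gamma(2)] / det = [(-3.0928)(5.1275) - (-3.0928)(3.8945)] / 16.72584441 = -3.8134224 / 16.72584441 = -0.228
  phi_hat_2 = [gamma(0) gamma(2) - gamma(1)^2] / det = [(5.1275)(3.8945) - (-3.0928)^2] / 16.72584441 = 10.40363691 / 16.72584441 = 0.622
So phi_hat = [-0.2280, 0.6220].
Therefore phi_hat_1 = -0.2280.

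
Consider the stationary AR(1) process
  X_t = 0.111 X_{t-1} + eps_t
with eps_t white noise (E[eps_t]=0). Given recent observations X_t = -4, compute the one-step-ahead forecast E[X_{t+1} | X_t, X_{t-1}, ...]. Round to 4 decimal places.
E[X_{t+1} \mid \mathcal F_t] = -0.4440

For an AR(p) model X_t = c + sum_i phi_i X_{t-i} + eps_t, the
one-step-ahead conditional mean is
  E[X_{t+1} | X_t, ...] = c + sum_i phi_i X_{t+1-i}.
Substitute known values:
  E[X_{t+1} | ...] = (0.111) * (-4)
                   = -0.4440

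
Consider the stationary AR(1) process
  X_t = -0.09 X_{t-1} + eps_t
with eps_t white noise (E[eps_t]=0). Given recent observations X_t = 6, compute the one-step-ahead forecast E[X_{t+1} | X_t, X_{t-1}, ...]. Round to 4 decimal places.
E[X_{t+1} \mid \mathcal F_t] = -0.5400

For an AR(p) model X_t = c + sum_i phi_i X_{t-i} + eps_t, the
one-step-ahead conditional mean is
  E[X_{t+1} | X_t, ...] = c + sum_i phi_i X_{t+1-i}.
Substitute known values:
  E[X_{t+1} | ...] = (-0.09) * (6)
                   = -0.5400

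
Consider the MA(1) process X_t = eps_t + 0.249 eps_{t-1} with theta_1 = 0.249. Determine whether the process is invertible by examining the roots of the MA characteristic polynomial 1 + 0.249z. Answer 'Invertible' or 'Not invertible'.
\text{Invertible}

The MA(q) characteristic polynomial is P(z) = 1 + 0.249z.
Invertibility requires all roots to lie outside the unit circle, i.e. |z| > 1 for every root.
This is linear in z: 1 + (0.249) z = 0  =>  z = -1/(0.249) = -4.016064,  |z| = 4.016064.
Moduli of all roots: 4.0161.
All moduli strictly greater than 1? Yes.
Verdict: Invertible.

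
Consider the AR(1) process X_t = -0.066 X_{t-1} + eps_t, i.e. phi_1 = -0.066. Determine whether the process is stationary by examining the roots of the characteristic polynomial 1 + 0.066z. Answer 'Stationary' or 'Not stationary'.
\text{Stationary}

The AR(p) characteristic polynomial is P(z) = 1 + 0.066z.
Stationarity requires all roots to lie outside the unit circle, i.e. |z| > 1 for every root.
This is linear in z: 1 + (0.066) z = 0  =>  z = -1/(0.066) = -15.151515,  |z| = 15.151515.
Moduli of all roots: 15.1515.
All moduli strictly greater than 1? Yes.
Verdict: Stationary.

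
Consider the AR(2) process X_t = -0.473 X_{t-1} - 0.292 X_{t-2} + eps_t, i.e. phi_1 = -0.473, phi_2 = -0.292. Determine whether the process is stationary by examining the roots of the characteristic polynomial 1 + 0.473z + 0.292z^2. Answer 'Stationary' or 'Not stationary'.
\text{Stationary}

The AR(p) characteristic polynomial is P(z) = 1 + 0.473z + 0.292z^2.
Stationarity requires all roots to lie outside the unit circle, i.e. |z| > 1 for every root.
Set 1 + (0.473) z + (0.292) z^2 = 0, i.e. a z^2 + b z + c = 0 with a = 0.292, b = 0.473, c = 1.
Discriminant D = b^2 - 4ac = (0.473)^2 - 4*(0.292)*1 = 0.223729 - (1.168) = -0.944271.
D < 0, so the roots are the complex-conjugate pair z = (-b +/- i sqrt(-D)) / (2a) = -0.8099 +/- 1.6639i.
For a conjugate pair |z|^2 = z * conj(z) = (product of roots) = c/a = 1/(0.292) = 3.424658, so |z| = sqrt(3.424658) = 1.8506 for both roots.
Moduli of all roots: 1.8506, 1.8506.
All moduli strictly greater than 1? Yes.
Verdict: Stationary.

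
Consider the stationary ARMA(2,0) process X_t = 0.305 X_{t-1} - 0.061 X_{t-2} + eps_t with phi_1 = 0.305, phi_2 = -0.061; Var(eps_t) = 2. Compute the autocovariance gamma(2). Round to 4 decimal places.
\gamma(2) = 0.0584

Multiply the model equation by X_{t-k} and take expectations. With theta_0 = psi_0 = 1 and psi_j the MA(infinity) weights, this gives
  gamma(k) - sum_i phi_i gamma(k-i) = c_k,
  c_k = sigma^2 * sum_{j=k..q} theta_j psi_{j-k}   (c_k = 0 for k > q),
using gamma(-m) = gamma(m).
Pure AR (q = 0): c_0 = sigma^2 = 2, c_k = 0 for k >= 1.
Equations for k = 0, 1, 2 (AR order 2, c_2 = 0):
  (E0) gamma(0) = phi_1 gamma(1) + phi_2 gamma(2) + c_0
  (E1) gamma(1) = phi_1 gamma(0) + phi_2 gamma(1) + c_1
  (E2) gamma(2) = phi_1 gamma(1) + phi_2 gamma(0)
From (E1): gamma(1) = A gamma(0) + B with
  A = phi_1 / (1 - phi_2) = 0.305 / 1.061 = 0.287465,   B = c_1 / (1 - phi_2) = 0 / 1.061 = 0.
Insert (E2) into (E0): gamma(0) (1 - phi_2^2) = phi_1 (1 + phi_2) gamma(1) + c_0.
  phi_1 (1 + phi_2) = (0.305)(0.939) = 0.286395,   1 - phi_2^2 = 0.996279.
Replace gamma(1) by A gamma(0) + B and collect gamma(0):
  gamma(0) [0.996279 - (0.286395)(0.287465)] = c_0 = 2
  gamma(0) * 0.913951 = 2
  gamma(0) = 2 / 0.913951 = 2.188302.
  gamma(1) = A gamma(0) = (0.287465)(2.188302) = 0.62906.
  gamma(2) = phi_1 gamma(1) + phi_2 gamma(0) = (0.305)(0.62906) + (-0.061)(2.188302) = 0.058377.
Therefore gamma(2) = 0.0584 (to 4 decimal places).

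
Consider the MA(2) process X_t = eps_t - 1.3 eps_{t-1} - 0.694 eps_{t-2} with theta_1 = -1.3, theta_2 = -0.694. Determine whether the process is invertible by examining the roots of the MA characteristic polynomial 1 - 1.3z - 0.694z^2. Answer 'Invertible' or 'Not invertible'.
\text{Not invertible}

The MA(q) characteristic polynomial is P(z) = 1 - 1.3z - 0.694z^2.
Invertibility requires all roots to lie outside the unit circle, i.e. |z| > 1 for every root.
Set 1 + (-1.3) z + (-0.694) z^2 = 0, i.e. a z^2 + b z + c = 0 with a = -0.694, b = -1.3, c = 1.
Discriminant D = b^2 - 4ac = (-1.3)^2 - 4*(-0.694)*1 = 1.69 - (-2.776) = 4.466.
D >= 0, so the roots are real: z = (-b +/- sqrt(D)) / (2a) = (1.3 +/- 2.113291) / (-1.388).
  z_1 = (1.3 + 2.113291) / (-1.388) = -2.4591,   |z_1| = 2.4591.
  z_2 = (1.3 - 2.113291) / (-1.388) = 0.5859,   |z_2| = 0.5859.
Moduli of all roots: 2.4591, 0.5859.
All moduli strictly greater than 1? No.
Verdict: Not invertible.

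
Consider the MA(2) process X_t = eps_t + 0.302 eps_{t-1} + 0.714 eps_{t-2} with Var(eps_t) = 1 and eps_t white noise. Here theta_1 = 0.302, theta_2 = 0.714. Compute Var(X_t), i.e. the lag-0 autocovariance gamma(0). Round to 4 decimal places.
\gamma(0) = 1.6010

For an MA(q) process X_t = eps_t + sum_i theta_i eps_{t-i} with
Var(eps_t) = sigma^2, the variance is
  gamma(0) = sigma^2 * (1 + sum_i theta_i^2).
  sum_i theta_i^2 = (0.302)^2 + (0.714)^2 = 0.091204 + 0.509796 = 0.601.
  gamma(0) = 1 * (1 + 0.601) = 1 * 1.601 = 1.601, which rounds to 1.6010.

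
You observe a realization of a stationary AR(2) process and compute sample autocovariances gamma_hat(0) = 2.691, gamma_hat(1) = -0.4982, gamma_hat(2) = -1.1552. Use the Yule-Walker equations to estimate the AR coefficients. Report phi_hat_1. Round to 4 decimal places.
\hat\phi_{1} = -0.2740

The Yule-Walker equations for an AR(p) process read, in matrix form,
  Gamma_p phi = r_p,   with   (Gamma_p)_{ij} = gamma(|i - j|),
                       (r_p)_i = gamma(i),   i,j = 1..p.
Substitute the sample gammas (Toeplitz matrix and right-hand side of size 2):
  Gamma_p = [[2.691, -0.4982], [-0.4982, 2.691]]
  r_p     = [-0.4982, -1.1552]
Written out:
  2.691 phi_1 - 0.4982 phi_2 = -0.4982
  -0.4982 phi_1 + 2.691 phi_2 = -1.1552
Solve by Cramer's rule:
  det = gamma(0)^2 - gamma(1)^2 = (2.691)^2 - (-0.4982)^2 = 7.241481 - 0.24820324 = 6.99327776
  phi_hat_1 = [gamma(1) gamma(0) - gamma(1) gamma(2)] / det = [(-0.4982)(2.691) - (-0.4982)(-1.1552)] / 6.99327776 = -1.91617684 / 6.99327776 = -0.274
  phi_hat_2 = [gamma(0) gamma(2) - gamma(1)^2] / det = [(2.691)(-1.1552) - (-0.4982)^2] / 6.99327776 = -3.35684644 / 6.99327776 = -0.48
So phi_hat = [-0.2740, -0.4800].
Therefore phi_hat_1 = -0.2740.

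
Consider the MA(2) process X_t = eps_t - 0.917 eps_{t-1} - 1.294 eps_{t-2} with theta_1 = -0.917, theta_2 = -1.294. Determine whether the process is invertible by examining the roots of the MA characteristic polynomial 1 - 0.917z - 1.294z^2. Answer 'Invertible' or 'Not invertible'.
\text{Not invertible}

The MA(q) characteristic polynomial is P(z) = 1 - 0.917z - 1.294z^2.
Invertibility requires all roots to lie outside the unit circle, i.e. |z| > 1 for every root.
Set 1 + (-0.917) z + (-1.294) z^2 = 0, i.e. a z^2 + b z + c = 0 with a = -1.294, b = -0.917, c = 1.
Discriminant D = b^2 - 4ac = (-0.917)^2 - 4*(-1.294)*1 = 0.840889 - (-5.176) = 6.016889.
D >= 0, so the roots are real: z = (-b +/- sqrt(D)) / (2a) = (0.917 +/- 2.452935) / (-2.588).
  z_1 = (0.917 + 2.452935) / (-2.588) = -1.3021,   |z_1| = 1.3021.
  z_2 = (0.917 - 2.452935) / (-2.588) = 0.5935,   |z_2| = 0.5935.
Moduli of all roots: 1.3021, 0.5935.
All moduli strictly greater than 1? No.
Verdict: Not invertible.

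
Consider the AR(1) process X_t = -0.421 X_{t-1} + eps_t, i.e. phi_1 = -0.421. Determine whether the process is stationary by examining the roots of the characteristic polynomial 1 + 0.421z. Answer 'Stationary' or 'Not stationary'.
\text{Stationary}

The AR(p) characteristic polynomial is P(z) = 1 + 0.421z.
Stationarity requires all roots to lie outside the unit circle, i.e. |z| > 1 for every root.
This is linear in z: 1 + (0.421) z = 0  =>  z = -1/(0.421) = -2.375297,  |z| = 2.375297.
Moduli of all roots: 2.3753.
All moduli strictly greater than 1? Yes.
Verdict: Stationary.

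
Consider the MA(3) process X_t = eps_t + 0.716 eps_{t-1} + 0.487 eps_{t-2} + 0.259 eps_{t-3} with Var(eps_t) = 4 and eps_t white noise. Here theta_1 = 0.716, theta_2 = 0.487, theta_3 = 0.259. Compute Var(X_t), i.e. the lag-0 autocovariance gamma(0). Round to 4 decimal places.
\gamma(0) = 7.2676

For an MA(q) process X_t = eps_t + sum_i theta_i eps_{t-i} with
Var(eps_t) = sigma^2, the variance is
  gamma(0) = sigma^2 * (1 + sum_i theta_i^2).
  sum_i theta_i^2 = (0.716)^2 + (0.487)^2 + (0.259)^2 = 0.512656 + 0.237169 + 0.067081 = 0.816906.
  gamma(0) = 4 * (1 + 0.816906) = 4 * 1.816906 = 7.267624, which rounds to 7.2676.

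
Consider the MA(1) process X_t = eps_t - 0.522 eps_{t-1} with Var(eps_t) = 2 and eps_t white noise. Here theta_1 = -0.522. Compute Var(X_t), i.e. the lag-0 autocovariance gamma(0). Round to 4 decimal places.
\gamma(0) = 2.5450

For an MA(q) process X_t = eps_t + sum_i theta_i eps_{t-i} with
Var(eps_t) = sigma^2, the variance is
  gamma(0) = sigma^2 * (1 + sum_i theta_i^2).
  sum_i theta_i^2 = (-0.522)^2 = 0.272484.
  gamma(0) = 2 * (1 + 0.272484) = 2 * 1.272484 = 2.544968, which rounds to 2.5450.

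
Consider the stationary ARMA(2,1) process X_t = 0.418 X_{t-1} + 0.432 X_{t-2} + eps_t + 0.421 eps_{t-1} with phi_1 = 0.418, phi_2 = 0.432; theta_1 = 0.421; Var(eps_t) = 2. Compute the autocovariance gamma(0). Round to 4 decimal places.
\gamma(0) = 9.6380

Multiply the model equation by X_{t-k} and take expectations. With theta_0 = psi_0 = 1 and psi_j the MA(infinity) weights, this gives
  gamma(k) - sum_i phi_i gamma(k-i) = c_k,
  c_k = sigma^2 * sum_{j=k..q} theta_j psi_{j-k}   (c_k = 0 for k > q),
using gamma(-m) = gamma(m).
psi-weights needed (psi_j = theta_j + sum_i phi_i psi_{j-i}):
  psi_1 = theta_1 + phi_1 = 0.421 + (0.418) = 0.839
Right-hand sides:
  c_0 = sigma^2 (1 + theta_1 psi_1) = 2 * (1 + (0.421)(0.839)) = 2 * 1.353219 = 2.706438
  c_1 = sigma^2 theta_1 = 2 * (0.421) = 0.842
  c_2 = 0
Equations for k = 0, 1, 2 (AR order 2, c_2 = 0):
  (E0) gamma(0) = phi_1 gamma(1) + phi_2 gamma(2) + c_0
  (E1) gamma(1) = phi_1 gamma(0) + phi_2 gamma(1) + c_1
  (E2) gamma(2) = phi_1 gamma(1) + phi_2 gamma(0)
From (E1): gamma(1) = A gamma(0) + B with
  A = phi_1 / (1 - phi_2) = 0.418 / 0.568 = 0.735915,   B = c_1 / (1 - phi_2) = 0.842 / 0.568 = 1.482394.
Insert (E2) into (E0): gamma(0) (1 - phi_2^2) = phi_1 (1 + phi_2) gamma(1) + c_0.
  phi_1 (1 + phi_2) = (0.418)(1.432) = 0.598576,   1 - phi_2^2 = 0.813376.
Replace gamma(1) by A gamma(0) + B and collect gamma(0):
  gamma(0) [0.813376 - (0.598576)(0.735915)] = (0.598576)(1.482394) + 2.706438
  gamma(0) * 0.372875 = 3.593764
  gamma(0) = 3.593764 / 0.372875 = 9.637994.
Therefore gamma(0) = 9.6380 (to 4 decimal places).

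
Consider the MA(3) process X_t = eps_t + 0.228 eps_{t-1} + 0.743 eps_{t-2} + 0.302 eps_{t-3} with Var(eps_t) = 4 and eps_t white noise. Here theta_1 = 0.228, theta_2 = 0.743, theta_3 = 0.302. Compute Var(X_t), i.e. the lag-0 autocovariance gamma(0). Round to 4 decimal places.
\gamma(0) = 6.7809

For an MA(q) process X_t = eps_t + sum_i theta_i eps_{t-i} with
Var(eps_t) = sigma^2, the variance is
  gamma(0) = sigma^2 * (1 + sum_i theta_i^2).
  sum_i theta_i^2 = (0.228)^2 + (0.743)^2 + (0.302)^2 = 0.051984 + 0.552049 + 0.091204 = 0.695237.
  gamma(0) = 4 * (1 + 0.695237) = 4 * 1.695237 = 6.780948, which rounds to 6.7809.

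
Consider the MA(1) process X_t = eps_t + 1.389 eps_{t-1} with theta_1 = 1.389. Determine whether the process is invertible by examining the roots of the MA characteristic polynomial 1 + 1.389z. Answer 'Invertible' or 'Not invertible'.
\text{Not invertible}

The MA(q) characteristic polynomial is P(z) = 1 + 1.389z.
Invertibility requires all roots to lie outside the unit circle, i.e. |z| > 1 for every root.
This is linear in z: 1 + (1.389) z = 0  =>  z = -1/(1.389) = -0.719942,  |z| = 0.719942.
Moduli of all roots: 0.7199.
All moduli strictly greater than 1? No.
Verdict: Not invertible.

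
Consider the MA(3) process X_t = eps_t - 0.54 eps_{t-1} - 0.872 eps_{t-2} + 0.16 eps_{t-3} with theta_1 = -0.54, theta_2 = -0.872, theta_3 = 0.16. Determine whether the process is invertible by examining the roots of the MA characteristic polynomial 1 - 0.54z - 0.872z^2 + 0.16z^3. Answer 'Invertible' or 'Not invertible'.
\text{Not invertible}

The MA(q) characteristic polynomial is P(z) = 1 - 0.54z - 0.872z^2 + 0.16z^3.
Invertibility requires all roots to lie outside the unit circle, i.e. |z| > 1 for every root.
Degree 3: look for a simple real root z0 first, then factor out (1 - z/z0) and solve the remaining quadratic.
Testing z0 = -1.25: P(-1.25) = 1 + (-0.54)(-1.25) + (-0.872)(-1.25)^2 + (0.16)(-1.25)^3
  = 1 + (0.675) + (-1.3625) + (-0.3125) = 0.  So z_0 = -1.25 is a root, |z_0| = 1.25.
Divide out the factor (1 + 0.8 z) = (1 - z/z0) (since 1/z0 = -0.8):
  P(z) = (1 + 0.8 z)(1 + (-1.34) z + (0.2) z^2)
  [check: z-coef -1.34 - (-0.8) = -0.54; z^2-coef 0.2 - (-0.8)(-1.34) = -0.872; z^3-coef -(-0.8)(0.2) = 0.16.]
Remaining roots from the quadratic factor 1 + (-1.34) z + (0.2) z^2:
  Set 1 + (-1.34) z + (0.2) z^2 = 0, i.e. a z^2 + b z + c = 0 with a = 0.2, b = -1.34, c = 1.
  Discriminant D = b^2 - 4ac = (-1.34)^2 - 4*(0.2)*1 = 1.7956 - (0.8) = 0.9956.
  D >= 0, so the roots are real: z = (-b +/- sqrt(D)) / (2a) = (1.34 +/- 0.997798) / (0.4).
    z_1 = (1.34 + 0.997798) / (0.4) = 5.8445,   |z_1| = 5.8445.
    z_2 = (1.34 - 0.997798) / (0.4) = 0.8555,   |z_2| = 0.8555.
Moduli of all roots: 1.2500, 5.8445, 0.8555.
All moduli strictly greater than 1? No.
Verdict: Not invertible.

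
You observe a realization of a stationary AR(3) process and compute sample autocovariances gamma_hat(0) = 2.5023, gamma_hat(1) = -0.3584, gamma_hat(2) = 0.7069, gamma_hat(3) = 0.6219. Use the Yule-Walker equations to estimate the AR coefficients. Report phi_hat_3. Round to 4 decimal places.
\hat\phi_{3} = 0.3480

The Yule-Walker equations for an AR(p) process read, in matrix form,
  Gamma_p phi = r_p,   with   (Gamma_p)_{ij} = gamma(|i - j|),
                       (r_p)_i = gamma(i),   i,j = 1..p.
Substitute the sample gammas (Toeplitz matrix and right-hand side of size 3):
  Gamma_p = [[2.5023, -0.3584, 0.7069], [-0.3584, 2.5023, -0.3584], [0.7069, -0.3584, 2.5023]]
  r_p     = [-0.3584, 0.7069, 0.6219]
Written out (R1..R3):
  (R1) 2.5023 phi_1 - 0.3584 phi_2 + 0.7069 phi_3 = -0.3584
  (R2) -0.3584 phi_1 + 2.5023 phi_2 - 0.3584 phi_3 = 0.7069
  (R3) 0.7069 phi_1 - 0.3584 phi_2 + 2.5023 phi_3 = 0.6219
Gaussian elimination:
  R2 <- R2 - (-0.3584/2.5023) R1 = R2 - (-0.143228) R1:  2.450967 phi_2 - 0.257152 phi_3 = 0.655567
  R3 <- R3 - (0.7069/2.5023) R1 = R3 - (0.2825) R1:  -0.257152 phi_2 + 2.302601 phi_3 = 0.723148
  R3 <- R3 - (-0.257152/2.450967) R2 = R3 - (-0.104919) R2:  2.275621 phi_3 = 0.791929
Back-substitution:
  phi_hat_3 = 0.791929 / 2.275621 = 0.348006
  phi_hat_2 = (0.655567 - (-0.257152)(0.348006)) / 2.450967 = 0.303985
  phi_hat_1 = (-0.3584 - (-0.3584)(0.303985) - (0.7069)(0.348006)) / 2.5023 = -0.198001
So phi_hat = [-0.1980, 0.3040, 0.3480].
Therefore phi_hat_3 = 0.3480.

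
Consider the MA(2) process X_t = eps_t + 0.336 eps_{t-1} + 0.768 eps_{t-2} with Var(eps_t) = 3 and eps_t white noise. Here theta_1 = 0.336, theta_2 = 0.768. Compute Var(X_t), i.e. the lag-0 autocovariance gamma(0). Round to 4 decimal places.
\gamma(0) = 5.1082

For an MA(q) process X_t = eps_t + sum_i theta_i eps_{t-i} with
Var(eps_t) = sigma^2, the variance is
  gamma(0) = sigma^2 * (1 + sum_i theta_i^2).
  sum_i theta_i^2 = (0.336)^2 + (0.768)^2 = 0.112896 + 0.589824 = 0.70272.
  gamma(0) = 3 * (1 + 0.70272) = 3 * 1.70272 = 5.10816, which rounds to 5.1082.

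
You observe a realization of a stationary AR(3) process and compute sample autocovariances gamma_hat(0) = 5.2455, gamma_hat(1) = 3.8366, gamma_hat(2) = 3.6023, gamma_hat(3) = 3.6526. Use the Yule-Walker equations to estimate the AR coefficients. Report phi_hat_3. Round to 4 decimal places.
\hat\phi_{3} = 0.2870

The Yule-Walker equations for an AR(p) process read, in matrix form,
  Gamma_p phi = r_p,   with   (Gamma_p)_{ij} = gamma(|i - j|),
                       (r_p)_i = gamma(i),   i,j = 1..p.
Substitute the sample gammas (Toeplitz matrix and right-hand side of size 3):
  Gamma_p = [[5.2455, 3.8366, 3.6023], [3.8366, 5.2455, 3.8366], [3.6023, 3.8366, 5.2455]]
  r_p     = [3.8366, 3.6023, 3.6526]
Written out (R1..R3):
  (R1) 5.2455 phi_1 + 3.8366 phi_2 + 3.6023 phi_3 = 3.8366
  (R2) 3.8366 phi_1 + 5.2455 phi_2 + 3.8366 phi_3 = 3.6023
  (R3) 3.6023 phi_1 + 3.8366 phi_2 + 5.2455 phi_3 = 3.6526
Gaussian elimination:
  R2 <- R2 - (3.8366/5.2455) R1 = R2 - (0.731408) R1:  2.439381 phi_2 + 1.201849 phi_3 = 0.796181
  R3 <- R3 - (3.6023/5.2455) R1 = R3 - (0.686741) R1:  1.201849 phi_2 + 2.771653 phi_3 = 1.017849
  R3 <- R3 - (1.201849/2.439381) R2 = R3 - (0.492686) R2:  2.179518 phi_3 = 0.625582
Back-substitution:
  phi_hat_3 = 0.625582 / 2.179518 = 0.287028
  phi_hat_2 = (0.796181 - (1.201849)(0.287028)) / 2.439381 = 0.184972
  phi_hat_1 = (3.8366 - (3.8366)(0.184972) - (3.6023)(0.287028)) / 5.2455 = 0.399004
So phi_hat = [0.3990, 0.1850, 0.2870].
Therefore phi_hat_3 = 0.2870.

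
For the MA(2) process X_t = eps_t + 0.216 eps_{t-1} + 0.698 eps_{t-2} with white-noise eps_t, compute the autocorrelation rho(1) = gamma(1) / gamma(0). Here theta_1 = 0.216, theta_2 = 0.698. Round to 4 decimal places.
\rho(1) = 0.2391

For an MA(q) process with theta_0 = 1, the autocovariance is
  gamma(k) = sigma^2 * sum_{i=0..q-k} theta_i * theta_{i+k},
and rho(k) = gamma(k) / gamma(0). Sigma^2 cancels.
  numerator   = (1)*(0.216) + (0.216)*(0.698) = 0.366768.
  denominator = (1)^2 + (0.216)^2 + (0.698)^2 = 1.53386.
  rho(1) = 0.366768 / 1.53386 = 0.2391.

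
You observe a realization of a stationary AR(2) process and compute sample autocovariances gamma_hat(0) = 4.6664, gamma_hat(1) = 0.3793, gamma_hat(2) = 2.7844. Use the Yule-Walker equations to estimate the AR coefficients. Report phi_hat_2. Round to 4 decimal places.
\hat\phi_{2} = 0.5940

The Yule-Walker equations for an AR(p) process read, in matrix form,
  Gamma_p phi = r_p,   with   (Gamma_p)_{ij} = gamma(|i - j|),
                       (r_p)_i = gamma(i),   i,j = 1..p.
Substitute the sample gammas (Toeplitz matrix and right-hand side of size 2):
  Gamma_p = [[4.6664, 0.3793], [0.3793, 4.6664]]
  r_p     = [0.3793, 2.7844]
Written out:
  4.6664 phi_1 + 0.3793 phi_2 = 0.3793
  0.3793 phi_1 + 4.6664 phi_2 = 2.7844
Solve by Cramer's rule:
  det = gamma(0)^2 - gamma(1)^2 = (4.6664)^2 - (0.3793)^2 = 21.77528896 - 0.14386849 = 21.63142047
  phi_hat_1 = [gamma(1) gamma(0) - gamma(1) gamma(2)] / det = [(0.3793)(4.6664) - (0.3793)(2.7844)] / 21.63142047 = 0.7138426 / 21.63142047 = 0.033
  phi_hat_2 = [gamma(0) gamma(2) - gamma(1)^2] / det = [(4.6664)(2.7844) - (0.3793)^2] / 21.63142047 = 12.84925567 / 21.63142047 = 0.594
So phi_hat = [0.0330, 0.5940].
Therefore phi_hat_2 = 0.5940.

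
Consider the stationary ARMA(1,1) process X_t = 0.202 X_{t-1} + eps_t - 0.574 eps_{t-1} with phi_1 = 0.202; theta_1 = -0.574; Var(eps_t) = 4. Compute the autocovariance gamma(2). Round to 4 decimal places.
\gamma(2) = -0.2770

Multiply the model equation by X_{t-k} and take expectations. With theta_0 = psi_0 = 1 and psi_j the MA(infinity) weights, this gives
  gamma(k) - sum_i phi_i gamma(k-i) = c_k,
  c_k = sigma^2 * sum_{j=k..q} theta_j psi_{j-k}   (c_k = 0 for k > q),
using gamma(-m) = gamma(m).
psi-weights needed (psi_j = theta_j + sum_i phi_i psi_{j-i}):
  psi_1 = theta_1 + phi_1 = -0.574 + (0.202) = -0.372
Right-hand sides:
  c_0 = sigma^2 (1 + theta_1 psi_1) = 4 * (1 + (-0.574)(-0.372)) = 4 * 1.213528 = 4.854112
  c_1 = sigma^2 theta_1 = 4 * (-0.574) = -2.296
  c_2 = 0
Equations for k = 0 and k = 1 (AR order 1):
  gamma(0) = phi_1 gamma(1) + c_0
  gamma(1) = phi_1 gamma(0) + c_1
Substituting the second into the first: gamma(0) (1 - phi_1^2) = c_0 + phi_1 c_1, so
  gamma(0) = (c_0 + phi_1 c_1) / (1 - phi_1^2) = (4.854112 + (0.202)(-2.296)) / (1 - (0.202)^2) = 4.39032 / 0.959196 = 4.577083.
  gamma(1) = phi_1 gamma(0) + c_1 = (0.202)(4.577083) + (-2.296) = -1.371429.
For k = 2 (> q): gamma(2) = phi_1 gamma(1) = (0.202)(-1.371429) = -0.277029.
Therefore gamma(2) = -0.2770 (to 4 decimal places).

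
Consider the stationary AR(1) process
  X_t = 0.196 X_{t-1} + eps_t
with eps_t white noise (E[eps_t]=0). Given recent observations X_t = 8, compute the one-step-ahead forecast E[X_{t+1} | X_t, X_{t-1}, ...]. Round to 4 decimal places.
E[X_{t+1} \mid \mathcal F_t] = 1.5680

For an AR(p) model X_t = c + sum_i phi_i X_{t-i} + eps_t, the
one-step-ahead conditional mean is
  E[X_{t+1} | X_t, ...] = c + sum_i phi_i X_{t+1-i}.
Substitute known values:
  E[X_{t+1} | ...] = (0.196) * (8)
                   = 1.5680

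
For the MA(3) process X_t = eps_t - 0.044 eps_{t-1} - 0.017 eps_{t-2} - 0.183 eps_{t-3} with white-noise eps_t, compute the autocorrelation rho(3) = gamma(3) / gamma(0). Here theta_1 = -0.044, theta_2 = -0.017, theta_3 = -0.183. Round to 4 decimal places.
\rho(3) = -0.1767

For an MA(q) process with theta_0 = 1, the autocovariance is
  gamma(k) = sigma^2 * sum_{i=0..q-k} theta_i * theta_{i+k},
and rho(k) = gamma(k) / gamma(0). Sigma^2 cancels.
  numerator   = (1)*(-0.183) = -0.183.
  denominator = (1)^2 + (-0.044)^2 + (-0.017)^2 + (-0.183)^2 = 1.035714.
  rho(3) = -0.183 / 1.035714 = -0.1767.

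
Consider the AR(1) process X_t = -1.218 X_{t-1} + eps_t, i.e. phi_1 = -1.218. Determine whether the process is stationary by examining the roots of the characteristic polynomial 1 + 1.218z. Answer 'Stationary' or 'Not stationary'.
\text{Not stationary}

The AR(p) characteristic polynomial is P(z) = 1 + 1.218z.
Stationarity requires all roots to lie outside the unit circle, i.e. |z| > 1 for every root.
This is linear in z: 1 + (1.218) z = 0  =>  z = -1/(1.218) = -0.821018,  |z| = 0.821018.
Moduli of all roots: 0.8210.
All moduli strictly greater than 1? No.
Verdict: Not stationary.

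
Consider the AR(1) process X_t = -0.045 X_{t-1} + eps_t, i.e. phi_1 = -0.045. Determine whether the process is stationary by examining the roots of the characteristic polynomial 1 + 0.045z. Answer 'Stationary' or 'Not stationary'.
\text{Stationary}

The AR(p) characteristic polynomial is P(z) = 1 + 0.045z.
Stationarity requires all roots to lie outside the unit circle, i.e. |z| > 1 for every root.
This is linear in z: 1 + (0.045) z = 0  =>  z = -1/(0.045) = -22.222222,  |z| = 22.222222.
Moduli of all roots: 22.2222.
All moduli strictly greater than 1? Yes.
Verdict: Stationary.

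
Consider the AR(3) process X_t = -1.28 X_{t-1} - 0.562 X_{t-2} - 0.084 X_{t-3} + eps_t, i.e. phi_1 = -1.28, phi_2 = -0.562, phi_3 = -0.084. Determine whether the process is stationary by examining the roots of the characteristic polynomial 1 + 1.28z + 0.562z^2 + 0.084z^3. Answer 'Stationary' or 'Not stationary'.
\text{Stationary}

The AR(p) characteristic polynomial is P(z) = 1 + 1.28z + 0.562z^2 + 0.084z^3.
Stationarity requires all roots to lie outside the unit circle, i.e. |z| > 1 for every root.
Degree 3: look for a simple real root z0 first, then factor out (1 - z/z0) and solve the remaining quadratic.
Testing z0 = -2.5: P(-2.5) = 1 + (1.28)(-2.5) + (0.562)(-2.5)^2 + (0.084)(-2.5)^3
  = 1 + (-3.2) + (3.5125) + (-1.3125) = 0.  So z_0 = -2.5 is a root, |z_0| = 2.5.
Divide out the factor (1 + 0.4 z) = (1 - z/z0) (since 1/z0 = -0.4):
  P(z) = (1 + 0.4 z)(1 + (0.88) z + (0.21) z^2)
  [check: z-coef 0.88 - (-0.4) = 1.28; z^2-coef 0.21 - (-0.4)(0.88) = 0.562; z^3-coef -(-0.4)(0.21) = 0.084.]
Remaining roots from the quadratic factor 1 + (0.88) z + (0.21) z^2:
  Set 1 + (0.88) z + (0.21) z^2 = 0, i.e. a z^2 + b z + c = 0 with a = 0.21, b = 0.88, c = 1.
  Discriminant D = b^2 - 4ac = (0.88)^2 - 4*(0.21)*1 = 0.7744 - (0.84) = -0.0656.
  D < 0, so the roots are the complex-conjugate pair z = (-b +/- i sqrt(-D)) / (2a) = -2.0952 +/- 0.6098i.
  For a conjugate pair |z|^2 = z * conj(z) = (product of roots) = c/a = 1/(0.21) = 4.761905, so |z| = sqrt(4.761905) = 2.1822 for both roots.
Moduli of all roots: 2.5000, 2.1822, 2.1822.
All moduli strictly greater than 1? Yes.
Verdict: Stationary.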